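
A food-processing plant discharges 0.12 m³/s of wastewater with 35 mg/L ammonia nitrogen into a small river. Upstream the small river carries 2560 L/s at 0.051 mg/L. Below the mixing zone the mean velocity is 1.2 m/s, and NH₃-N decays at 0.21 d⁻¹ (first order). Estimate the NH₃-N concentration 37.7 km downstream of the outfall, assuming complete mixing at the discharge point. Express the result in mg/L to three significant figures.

1.50 mg/L

2560 L/s = 2.56 m³/s.
After complete mixing, C₀ = (0.12·35 + 2.56·0.051) / 2.68 = 1.616 mg/L.
Travel time t = 3.77e+04 m / 1.2 m/s = 3.142e+04 s = 0.3636 d.
C = 1.616·exp(−0.21·0.3636) = 1.616·0.9265 = 1.497 mg/L.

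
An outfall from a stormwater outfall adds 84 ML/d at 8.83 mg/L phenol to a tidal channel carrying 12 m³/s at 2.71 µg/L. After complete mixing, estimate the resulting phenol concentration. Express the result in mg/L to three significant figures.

0.664 mg/L

84 ML/d = 0.9722 m³/s.
2.71 µg/L = 0.00271 mg/L.
Conservation of mass across the mixing zone: C = (0.9722·8.83 + 12·0.00271) / (0.9722 + 12) = 8.617/12.97 = 0.6643 mg/L.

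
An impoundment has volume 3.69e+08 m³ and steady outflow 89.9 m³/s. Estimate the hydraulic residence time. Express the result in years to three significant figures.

0.130 yr

Q = 89.9 m³/s × 3.156e+07 s/yr = 2.837e+09 m³/yr.
Hydraulic residence time τ = V/Q = 3.69e+08/2.837e+09 = 0.1301 yr.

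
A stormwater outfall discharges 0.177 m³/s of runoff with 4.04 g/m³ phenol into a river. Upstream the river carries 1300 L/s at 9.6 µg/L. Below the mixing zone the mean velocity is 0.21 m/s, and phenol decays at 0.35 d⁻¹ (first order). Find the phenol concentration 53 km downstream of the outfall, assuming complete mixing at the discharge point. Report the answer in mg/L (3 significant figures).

0.177 mg/L

1300 L/s = 1.3 m³/s.
9.6 µg/L = 0.0096 mg/L.
After complete mixing, C₀ = (0.177·4.04 + 1.3·0.0096) / 1.477 = 0.4926 mg/L.
Travel time t = 5.3e+04 m / 0.21 m/s = 2.524e+05 s = 2.921 d.
C = 0.4926·exp(−0.35·2.921) = 0.4926·0.3597 = 0.1772 mg/L.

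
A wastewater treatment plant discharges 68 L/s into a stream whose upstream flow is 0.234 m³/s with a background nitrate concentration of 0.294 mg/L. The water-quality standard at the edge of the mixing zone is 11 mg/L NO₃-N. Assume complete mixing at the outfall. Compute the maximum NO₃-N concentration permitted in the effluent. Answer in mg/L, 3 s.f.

68 L/s = 0.068 m³/s.
Mass balance: 11·0.302 = 0.068·Cₑ + 0.234·0.294.
Cₑ = (3.322 − 0.0688) / 0.068 = 47.84 mg/L.

47.8 mg/L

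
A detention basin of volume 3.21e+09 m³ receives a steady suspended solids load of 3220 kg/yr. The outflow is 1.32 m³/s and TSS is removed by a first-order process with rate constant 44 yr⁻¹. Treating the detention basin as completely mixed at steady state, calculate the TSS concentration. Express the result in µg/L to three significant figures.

0.0228 µg/L

Outflow Q = 1.32 m³/s × 3.156e+07 s/yr = 4.166e+07 m³/yr.
Steady-state CSTR mass balance: W = Q·C + k·V·C, so C = W/(Q + kV).
Q + kV = 4.166e+07 + 44·3.21e+09 = 1.413e+11 m³/yr.
C = 3220/1.413e+11 = 2.279e-08 kg/m³ = 2.279e-05 mg/L = 0.02279 µg/L.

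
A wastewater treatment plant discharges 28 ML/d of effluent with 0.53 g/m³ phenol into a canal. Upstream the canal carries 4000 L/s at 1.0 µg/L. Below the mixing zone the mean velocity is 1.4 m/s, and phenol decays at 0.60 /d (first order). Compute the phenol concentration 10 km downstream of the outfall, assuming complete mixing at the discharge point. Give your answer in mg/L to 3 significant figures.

28 ML/d = 0.3241 m³/s.
4000 L/s = 4 m³/s.
1.0 µg/L = 0.001 mg/L.
After complete mixing, C₀ = (0.3241·0.53 + 4·0.001) / 4.324 = 0.04065 mg/L.
Travel time t = 1e+04 m / 1.4 m/s = 7143 s = 0.08267 d.
C = 0.04065·exp(−0.60·0.08267) = 0.04065·0.9516 = 0.03868 mg/L.

0.0387 mg/L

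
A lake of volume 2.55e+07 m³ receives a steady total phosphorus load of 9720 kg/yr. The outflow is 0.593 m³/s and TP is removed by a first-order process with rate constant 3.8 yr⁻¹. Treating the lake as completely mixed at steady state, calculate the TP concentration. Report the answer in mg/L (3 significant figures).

Outflow Q = 0.593 m³/s × 3.156e+07 s/yr = 1.871e+07 m³/yr.
Steady-state CSTR mass balance: W = Q·C + k·V·C, so C = W/(Q + kV).
Q + kV = 1.871e+07 + 3.8·2.55e+07 = 1.156e+08 m³/yr.
C = 9720/1.156e+08 = 8.407e-05 kg/m³ = 0.08407 mg/L.

0.0841 mg/L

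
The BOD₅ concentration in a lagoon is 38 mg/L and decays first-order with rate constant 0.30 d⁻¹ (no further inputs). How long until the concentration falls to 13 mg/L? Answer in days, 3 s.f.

3.58 d

t = ln(C₀/C)/k = ln(38/13)/0.30 = 1.073/0.30 = 3.575 d.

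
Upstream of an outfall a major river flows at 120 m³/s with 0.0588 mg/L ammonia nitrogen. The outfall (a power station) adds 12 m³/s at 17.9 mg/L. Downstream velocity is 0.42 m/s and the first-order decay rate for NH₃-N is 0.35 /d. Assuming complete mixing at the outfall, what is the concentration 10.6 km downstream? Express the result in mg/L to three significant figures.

1.52 mg/L

After complete mixing, C₀ = (12·17.9 + 120·0.0588) / 132 = 1.681 mg/L.
Travel time t = 1.06e+04 m / 0.42 m/s = 2.524e+04 s = 0.2921 d.
C = 1.681·exp(−0.35·0.2921) = 1.681·0.9028 = 1.517 mg/L.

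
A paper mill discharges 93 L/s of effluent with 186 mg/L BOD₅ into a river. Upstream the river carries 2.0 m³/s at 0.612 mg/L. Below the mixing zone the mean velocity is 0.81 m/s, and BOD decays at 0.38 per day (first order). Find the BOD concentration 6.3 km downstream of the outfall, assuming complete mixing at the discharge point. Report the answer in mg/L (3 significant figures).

8.55 mg/L

93 L/s = 0.093 m³/s.
After complete mixing, C₀ = (0.093·186 + 2·0.612) / 2.093 = 8.849 mg/L.
Travel time t = 6300 m / 0.81 m/s = 7778 s = 0.09002 d.
C = 8.849·exp(−0.38·0.09002) = 8.849·0.9664 = 8.552 mg/L.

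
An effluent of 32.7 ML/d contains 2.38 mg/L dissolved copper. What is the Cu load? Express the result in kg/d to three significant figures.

32.7 ML/d = 0.3785 m³/s.
Mass flux = Q·C = 0.3785 m³/s × 2.38 g/m³ = 0.9008 g/s.
= 0.9008 g/s × 86.4 = 77.83 kg/d.

77.8 kg/d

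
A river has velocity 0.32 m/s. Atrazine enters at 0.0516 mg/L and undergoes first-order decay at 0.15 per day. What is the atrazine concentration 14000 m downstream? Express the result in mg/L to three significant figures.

Travel time t = 14000 m / 0.32 m/s = 1.4e+04/0.32 = 4.375e+04 s = 0.5064 d.
First-order decay: C = 0.0516·exp(−0.15·0.5064) = 0.0516·0.9269 = 0.04783 mg/L.

0.0478 mg/L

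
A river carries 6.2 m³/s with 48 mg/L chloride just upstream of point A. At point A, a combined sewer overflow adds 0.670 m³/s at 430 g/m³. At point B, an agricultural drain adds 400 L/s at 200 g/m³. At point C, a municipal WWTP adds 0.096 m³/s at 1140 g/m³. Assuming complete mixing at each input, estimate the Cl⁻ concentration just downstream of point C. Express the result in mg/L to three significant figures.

After input A: C = (6.2·48 + 0.67·430) / 6.87 = 85.25 mg/L.
400 L/s = 0.4 m³/s.
After input B: C = (6.87·85.25 + 0.4·200) / 7.27 = 91.57 mg/L.
After input C: C = (7.27·91.57 + 0.096·1140) / 7.366 = 105.2 mg/L.

105 mg/L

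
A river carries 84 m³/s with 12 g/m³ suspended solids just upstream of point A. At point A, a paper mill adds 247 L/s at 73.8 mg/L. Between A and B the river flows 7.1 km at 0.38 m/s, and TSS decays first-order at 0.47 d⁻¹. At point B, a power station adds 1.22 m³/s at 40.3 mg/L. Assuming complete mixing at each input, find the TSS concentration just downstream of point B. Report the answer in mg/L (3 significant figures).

247 L/s = 0.247 m³/s.
After input A: C = (84·12 + 0.247·73.8) / 84.25 = 12.18 mg/L.
Over the 7.1 km reach to input B (t = 1.868e+04 s = 0.2163 d), decay gives C = 12.18·exp(−0.47·0.2163) = 11 mg/L.
After input B: C = (84.25·11 + 1.22·40.3) / 85.47 = 11.42 mg/L.

11.4 mg/L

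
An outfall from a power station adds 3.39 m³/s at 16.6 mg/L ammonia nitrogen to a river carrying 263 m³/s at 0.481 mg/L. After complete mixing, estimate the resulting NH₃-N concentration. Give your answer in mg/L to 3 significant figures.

Flow-weighted mixing gives C = (3.39·16.6 + 263·0.481) / (3.39 + 263) = 182.8/266.4 = 0.6861 mg/L.

0.686 mg/L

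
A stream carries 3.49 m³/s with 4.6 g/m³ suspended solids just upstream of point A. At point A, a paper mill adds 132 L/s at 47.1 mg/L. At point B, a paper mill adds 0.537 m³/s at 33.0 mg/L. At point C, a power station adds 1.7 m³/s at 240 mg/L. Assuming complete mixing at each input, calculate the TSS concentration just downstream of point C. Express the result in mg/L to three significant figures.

132 L/s = 0.132 m³/s.
After input A: C = (3.49·4.6 + 0.132·47.1) / 3.622 = 6.149 mg/L.
After input B: C = (3.622·6.149 + 0.537·33) / 4.159 = 9.616 mg/L.
After input C: C = (4.159·9.616 + 1.7·240) / 5.859 = 76.46 mg/L.

76.5 mg/L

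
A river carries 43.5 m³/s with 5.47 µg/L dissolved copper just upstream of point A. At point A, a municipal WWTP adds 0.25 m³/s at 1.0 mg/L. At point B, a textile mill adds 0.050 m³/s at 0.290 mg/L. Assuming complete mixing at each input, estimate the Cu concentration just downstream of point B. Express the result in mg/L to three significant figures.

5.47 µg/L = 0.00547 mg/L.
After input A: C = (43.5·0.00547 + 0.25·1) / 43.75 = 0.01115 mg/L.
After input B: C = (43.75·0.01115 + 0.05·0.29) / 43.8 = 0.01147 mg/L.

0.0115 mg/L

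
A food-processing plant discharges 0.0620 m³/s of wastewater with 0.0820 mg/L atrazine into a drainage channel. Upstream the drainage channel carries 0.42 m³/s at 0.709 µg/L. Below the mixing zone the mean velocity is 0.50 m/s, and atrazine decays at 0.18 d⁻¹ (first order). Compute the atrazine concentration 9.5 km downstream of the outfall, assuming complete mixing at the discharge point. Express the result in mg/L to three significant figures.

0.709 µg/L = 0.000709 mg/L.
After complete mixing, C₀ = (0.062·0.082 + 0.42·0.000709) / 0.482 = 0.01117 mg/L.
Travel time t = 9500 m / 0.50 m/s = 1.9e+04 s = 0.2199 d.
C = 0.01117·exp(−0.18·0.2199) = 0.01117·0.9612 = 0.01073 mg/L.

0.0107 mg/L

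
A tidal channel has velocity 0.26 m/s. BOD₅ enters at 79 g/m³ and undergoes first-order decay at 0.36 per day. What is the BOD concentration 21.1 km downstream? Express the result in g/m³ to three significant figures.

56.3 g/m³

Travel time t = 21.1 km / 0.26 m/s = 2.11e+04/0.26 = 8.115e+04 s = 0.9393 d.
First-order decay: C = 79·exp(−0.36·0.9393) = 79·0.7131 = 56.33 g/m³.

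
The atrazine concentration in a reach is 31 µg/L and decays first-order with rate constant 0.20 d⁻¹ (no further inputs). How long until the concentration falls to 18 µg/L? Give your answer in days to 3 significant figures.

2.72 d

t = ln(C₀/C)/k = ln(31/18)/0.20 = 0.5436/0.20 = 2.718 d.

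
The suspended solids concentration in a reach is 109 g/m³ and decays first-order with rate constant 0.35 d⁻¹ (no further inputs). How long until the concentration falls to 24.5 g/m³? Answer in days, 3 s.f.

4.26 d

t = ln(C₀/C)/k = ln(109/24.5)/0.35 = 1.493/0.35 = 4.265 d.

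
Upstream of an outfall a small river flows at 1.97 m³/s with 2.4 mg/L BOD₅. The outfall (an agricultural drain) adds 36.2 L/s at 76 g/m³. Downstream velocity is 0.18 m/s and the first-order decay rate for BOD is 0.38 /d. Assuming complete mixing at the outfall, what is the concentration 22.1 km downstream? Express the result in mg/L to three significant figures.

2.17 mg/L

36.2 L/s = 0.0362 m³/s.
After complete mixing, C₀ = (0.0362·76 + 1.97·2.4) / 2.006 = 3.728 mg/L.
Travel time t = 2.21e+04 m / 0.18 m/s = 1.228e+05 s = 1.421 d.
C = 3.728·exp(−0.38·1.421) = 3.728·0.5828 = 2.173 mg/L.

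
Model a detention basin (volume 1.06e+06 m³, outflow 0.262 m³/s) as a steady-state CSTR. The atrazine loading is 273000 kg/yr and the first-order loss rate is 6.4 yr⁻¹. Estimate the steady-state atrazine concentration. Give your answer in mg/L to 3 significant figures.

18.1 mg/L

Outflow Q = 0.262 m³/s × 3.156e+07 s/yr = 8.268e+06 m³/yr.
Steady-state CSTR mass balance: W = Q·C + k·V·C, so C = W/(Q + kV).
Q + kV = 8.268e+06 + 6.4·1.06e+06 = 1.505e+07 m³/yr.
C = 273000/1.505e+07 = 0.01814 kg/m³ = 18.14 mg/L.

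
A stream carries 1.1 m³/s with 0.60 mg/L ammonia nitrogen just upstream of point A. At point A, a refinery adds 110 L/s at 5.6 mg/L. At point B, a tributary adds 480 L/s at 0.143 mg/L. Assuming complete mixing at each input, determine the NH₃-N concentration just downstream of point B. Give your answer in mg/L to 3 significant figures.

110 L/s = 0.11 m³/s.
After input A: C = (1.1·0.6 + 0.11·5.6) / 1.21 = 1.055 mg/L.
480 L/s = 0.48 m³/s.
After input B: C = (1.21·1.055 + 0.48·0.143) / 1.69 = 0.7956 mg/L.

0.796 mg/L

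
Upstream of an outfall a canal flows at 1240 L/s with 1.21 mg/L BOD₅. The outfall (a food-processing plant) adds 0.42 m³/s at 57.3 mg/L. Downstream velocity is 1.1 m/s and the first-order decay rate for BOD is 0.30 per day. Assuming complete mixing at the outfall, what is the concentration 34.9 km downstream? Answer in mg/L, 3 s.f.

1240 L/s = 1.24 m³/s.
After complete mixing, C₀ = (0.42·57.3 + 1.24·1.21) / 1.66 = 15.4 mg/L.
Travel time t = 3.49e+04 m / 1.1 m/s = 3.173e+04 s = 0.3672 d.
C = 15.4·exp(−0.30·0.3672) = 15.4·0.8957 = 13.79 mg/L.

13.8 mg/L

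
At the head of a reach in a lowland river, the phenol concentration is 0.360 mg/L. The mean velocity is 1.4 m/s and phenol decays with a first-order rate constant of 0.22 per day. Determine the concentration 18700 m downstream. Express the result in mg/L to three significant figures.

0.348 mg/L

Travel time t = 18700 m / 1.4 m/s = 1.87e+04/1.4 = 1.336e+04 s = 0.1546 d.
First-order decay: C = 0.360·exp(−0.22·0.1546) = 0.360·0.9666 = 0.348 mg/L.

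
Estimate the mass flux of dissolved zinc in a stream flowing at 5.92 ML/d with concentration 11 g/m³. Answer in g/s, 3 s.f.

0.754 g/s

5.92 ML/d = 0.06852 m³/s.
Mass flux = Q·C = 0.06852 m³/s × 11 g/m³ = 0.7537 g/s.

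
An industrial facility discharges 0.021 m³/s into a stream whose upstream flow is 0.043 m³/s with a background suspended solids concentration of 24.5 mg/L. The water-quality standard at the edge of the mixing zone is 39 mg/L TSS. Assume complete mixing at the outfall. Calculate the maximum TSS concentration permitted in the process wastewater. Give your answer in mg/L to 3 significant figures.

Mass balance: 39·0.064 = 0.021·Cₑ + 0.043·24.5.
Cₑ = (2.496 − 1.053) / 0.021 = 68.69 mg/L.

68.7 mg/L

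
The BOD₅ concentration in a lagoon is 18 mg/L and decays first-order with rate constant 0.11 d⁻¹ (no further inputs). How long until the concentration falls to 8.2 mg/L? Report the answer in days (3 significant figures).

7.15 d

t = ln(C₀/C)/k = ln(18/8.2)/0.11 = 0.7862/0.11 = 7.148 d.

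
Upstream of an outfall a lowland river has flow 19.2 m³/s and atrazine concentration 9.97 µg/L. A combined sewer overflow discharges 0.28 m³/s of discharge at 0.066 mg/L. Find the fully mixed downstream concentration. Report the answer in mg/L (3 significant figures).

0.0108 mg/L

9.97 µg/L = 0.00997 mg/L.
Flow-weighted mixing gives C = (0.28·0.066 + 19.2·0.00997) / (0.28 + 19.2) = 0.2099/19.48 = 0.01078 mg/L.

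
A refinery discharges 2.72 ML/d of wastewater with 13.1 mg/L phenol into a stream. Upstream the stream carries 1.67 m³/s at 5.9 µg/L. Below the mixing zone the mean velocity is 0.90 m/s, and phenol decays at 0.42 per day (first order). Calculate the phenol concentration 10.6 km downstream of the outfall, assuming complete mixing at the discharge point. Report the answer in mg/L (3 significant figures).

0.234 mg/L

2.72 ML/d = 0.03148 m³/s.
5.9 µg/L = 0.0059 mg/L.
After complete mixing, C₀ = (0.03148·13.1 + 1.67·0.0059) / 1.701 = 0.2482 mg/L.
Travel time t = 1.06e+04 m / 0.90 m/s = 1.178e+04 s = 0.1363 d.
C = 0.2482·exp(−0.42·0.1363) = 0.2482·0.9444 = 0.2344 mg/L.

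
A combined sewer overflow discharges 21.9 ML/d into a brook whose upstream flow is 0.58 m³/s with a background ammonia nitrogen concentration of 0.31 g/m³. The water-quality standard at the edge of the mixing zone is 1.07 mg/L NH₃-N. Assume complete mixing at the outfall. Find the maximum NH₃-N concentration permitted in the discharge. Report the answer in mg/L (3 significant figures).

21.9 ML/d = 0.2535 m³/s.
Mass balance: 1.07·0.8335 = 0.2535·Cₑ + 0.58·0.31.
Cₑ = (0.8918 − 0.1798) / 0.2535 = 2.809 mg/L.

2.81 mg/L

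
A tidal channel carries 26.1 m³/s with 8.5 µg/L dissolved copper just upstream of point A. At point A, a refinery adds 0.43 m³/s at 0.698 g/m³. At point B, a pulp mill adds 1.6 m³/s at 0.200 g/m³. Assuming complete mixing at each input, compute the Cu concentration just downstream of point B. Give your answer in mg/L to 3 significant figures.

8.5 µg/L = 0.0085 mg/L.
After input A: C = (26.1·0.0085 + 0.43·0.698) / 26.53 = 0.01968 mg/L.
After input B: C = (26.53·0.01968 + 1.6·0.2) / 28.13 = 0.02993 mg/L.

0.0299 mg/L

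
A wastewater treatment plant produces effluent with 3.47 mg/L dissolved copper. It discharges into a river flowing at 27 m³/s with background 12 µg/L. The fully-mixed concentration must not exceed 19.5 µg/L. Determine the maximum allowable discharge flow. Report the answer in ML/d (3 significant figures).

12 µg/L = 0.012 mg/L.
19.5 µg/L = 0.0195 mg/L.
Mass balance at complete mixing: C_std·(Q_w + Q_r) = Q_w·C_e + Q_r·C_b.
Rearranging, Q_w = Q_r·(C_std − C_b)/(C_e − C_std) = 27·(0.0195 − 0.012) / (3.47 − 0.0195) = 0.05869 m³/s.
= 5.071 ML/d.

5.07 ML/d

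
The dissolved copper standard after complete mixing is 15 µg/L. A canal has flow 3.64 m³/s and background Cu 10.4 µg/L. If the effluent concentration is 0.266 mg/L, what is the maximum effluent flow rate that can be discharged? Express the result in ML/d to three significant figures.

5.76 ML/d

10.4 µg/L = 0.0104 mg/L.
15 µg/L = 0.015 mg/L.
Mass balance at complete mixing: C_std·(Q_w + Q_r) = Q_w·C_e + Q_r·C_b.
Rearranging, Q_w = Q_r·(C_std − C_b)/(C_e − C_std) = 3.64·(0.015 − 0.0104) / (0.266 − 0.015) = 0.06671 m³/s.
= 5.764 ML/d.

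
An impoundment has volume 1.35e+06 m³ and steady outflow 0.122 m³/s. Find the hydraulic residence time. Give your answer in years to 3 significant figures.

Q = 0.122 m³/s × 3.156e+07 s/yr = 3.85e+06 m³/yr.
Hydraulic residence time τ = V/Q = 1.35e+06/3.85e+06 = 0.3506 yr.

0.351 yr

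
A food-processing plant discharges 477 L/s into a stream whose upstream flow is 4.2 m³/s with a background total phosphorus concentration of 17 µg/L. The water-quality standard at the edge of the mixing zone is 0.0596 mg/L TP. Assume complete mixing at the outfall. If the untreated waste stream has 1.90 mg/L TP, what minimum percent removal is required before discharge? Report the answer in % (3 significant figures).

477 L/s = 0.477 m³/s.
17 µg/L = 0.017 mg/L.
Mass balance: 0.0596·4.677 = 0.477·Cₑ + 4.2·0.017.
Cₑ = (0.2787 − 0.0714) / 0.477 = 0.4347 mg/L.
Required removal = 1 − 0.4347/1.90 = 77.12 %.

77.1 %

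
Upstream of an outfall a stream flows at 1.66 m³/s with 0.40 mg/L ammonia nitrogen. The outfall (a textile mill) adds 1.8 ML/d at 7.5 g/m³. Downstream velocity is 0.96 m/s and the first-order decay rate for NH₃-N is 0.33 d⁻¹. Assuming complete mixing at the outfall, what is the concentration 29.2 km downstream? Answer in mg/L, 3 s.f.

1.8 ML/d = 0.02083 m³/s.
After complete mixing, C₀ = (0.02083·7.5 + 1.66·0.4) / 1.681 = 0.488 mg/L.
Travel time t = 2.92e+04 m / 0.96 m/s = 3.042e+04 s = 0.352 d.
C = 0.488·exp(−0.33·0.352) = 0.488·0.8903 = 0.4345 mg/L.

0.434 mg/L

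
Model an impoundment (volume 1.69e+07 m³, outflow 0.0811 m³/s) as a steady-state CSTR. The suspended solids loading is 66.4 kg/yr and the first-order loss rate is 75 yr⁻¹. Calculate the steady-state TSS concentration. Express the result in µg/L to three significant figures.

Outflow Q = 0.0811 m³/s × 3.156e+07 s/yr = 2.559e+06 m³/yr.
Steady-state CSTR mass balance: W = Q·C + k·V·C, so C = W/(Q + kV).
Q + kV = 2.559e+06 + 75·1.69e+07 = 1.27e+09 m³/yr.
C = 66.4/1.27e+09 = 5.228e-08 kg/m³ = 5.228e-05 mg/L = 0.05228 µg/L.

0.0523 µg/L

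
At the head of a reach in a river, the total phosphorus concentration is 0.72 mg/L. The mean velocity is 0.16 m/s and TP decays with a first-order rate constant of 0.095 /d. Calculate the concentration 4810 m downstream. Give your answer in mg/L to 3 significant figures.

0.697 mg/L

Travel time t = 4810 m / 0.16 m/s = 4810/0.16 = 3.006e+04 s = 0.3479 d.
First-order decay: C = 0.72·exp(−0.095·0.3479) = 0.72·0.9675 = 0.6966 mg/L.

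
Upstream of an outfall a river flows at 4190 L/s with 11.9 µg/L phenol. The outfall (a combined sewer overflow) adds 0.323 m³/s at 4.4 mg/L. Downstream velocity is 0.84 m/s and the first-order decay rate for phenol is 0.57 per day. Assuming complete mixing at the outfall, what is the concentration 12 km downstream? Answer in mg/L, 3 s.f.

4190 L/s = 4.19 m³/s.
11.9 µg/L = 0.0119 mg/L.
After complete mixing, C₀ = (0.323·4.4 + 4.19·0.0119) / 4.513 = 0.326 mg/L.
Travel time t = 1.2e+04 m / 0.84 m/s = 1.429e+04 s = 0.1653 d.
C = 0.326·exp(−0.57·0.1653) = 0.326·0.9101 = 0.2966 mg/L.

0.297 mg/L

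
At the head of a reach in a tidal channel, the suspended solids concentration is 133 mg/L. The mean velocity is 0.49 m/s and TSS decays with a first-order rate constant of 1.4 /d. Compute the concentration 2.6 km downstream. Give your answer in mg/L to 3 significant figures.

Travel time t = 2.6 km / 0.49 m/s = 2600/0.49 = 5306 s = 0.06141 d.
First-order decay: C = 133·exp(−1.4·0.06141) = 133·0.9176 = 122 mg/L.

122 mg/L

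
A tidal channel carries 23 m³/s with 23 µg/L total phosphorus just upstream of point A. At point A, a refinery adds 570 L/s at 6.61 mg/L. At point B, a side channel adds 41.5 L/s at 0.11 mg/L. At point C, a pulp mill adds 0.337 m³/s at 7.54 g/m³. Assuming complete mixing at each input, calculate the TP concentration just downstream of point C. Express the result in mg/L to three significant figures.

23 µg/L = 0.023 mg/L.
570 L/s = 0.57 m³/s.
After input A: C = (23·0.023 + 0.57·6.61) / 23.57 = 0.1823 mg/L.
41.5 L/s = 0.0415 m³/s.
After input B: C = (23.57·0.1823 + 0.0415·0.11) / 23.61 = 0.1822 mg/L.
After input C: C = (23.61·0.1822 + 0.337·7.54) / 23.95 = 0.2857 mg/L.

0.286 mg/L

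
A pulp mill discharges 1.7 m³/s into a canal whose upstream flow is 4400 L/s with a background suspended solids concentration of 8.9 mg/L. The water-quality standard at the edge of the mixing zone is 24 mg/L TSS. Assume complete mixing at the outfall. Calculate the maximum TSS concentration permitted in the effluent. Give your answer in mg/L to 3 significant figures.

63.1 mg/L

4400 L/s = 4.4 m³/s.
Mass balance: 24·6.1 = 1.7·Cₑ + 4.4·8.9.
Cₑ = (146.4 − 39.16) / 1.7 = 63.08 mg/L.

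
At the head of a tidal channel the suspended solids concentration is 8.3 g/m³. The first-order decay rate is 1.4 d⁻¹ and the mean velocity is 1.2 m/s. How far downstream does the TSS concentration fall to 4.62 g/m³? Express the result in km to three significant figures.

43.4 km

From C = C₀·e^(−kt), t = ln(C₀/C)/k = ln(8.3/4.62)/1.4 = 0.5859/1.4 = 0.4185 d.
Distance = v·t = 1.2 m/s × 3.616e+04 s = 4.339e+04 m = 43.39 km.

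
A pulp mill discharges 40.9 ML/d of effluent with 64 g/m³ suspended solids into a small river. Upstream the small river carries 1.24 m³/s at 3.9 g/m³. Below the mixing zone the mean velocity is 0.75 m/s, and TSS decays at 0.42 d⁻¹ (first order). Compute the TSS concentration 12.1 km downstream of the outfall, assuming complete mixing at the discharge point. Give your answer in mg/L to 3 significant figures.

19.0 mg/L

40.9 ML/d = 0.4734 m³/s.
After complete mixing, C₀ = (0.4734·64 + 1.24·3.9) / 1.713 = 20.5 mg/L.
Travel time t = 1.21e+04 m / 0.75 m/s = 1.613e+04 s = 0.1867 d.
C = 20.5·exp(−0.42·0.1867) = 20.5·0.9246 = 18.96 mg/L.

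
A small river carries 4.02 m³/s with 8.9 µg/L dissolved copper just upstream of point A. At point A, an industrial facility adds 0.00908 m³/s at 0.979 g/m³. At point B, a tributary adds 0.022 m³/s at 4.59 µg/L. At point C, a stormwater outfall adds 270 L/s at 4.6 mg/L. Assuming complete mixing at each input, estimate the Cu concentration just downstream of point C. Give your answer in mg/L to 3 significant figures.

8.9 µg/L = 0.0089 mg/L.
After input A: C = (4.02·0.0089 + 0.00908·0.979) / 4.029 = 0.01109 mg/L.
4.59 µg/L = 0.00459 mg/L.
After input B: C = (4.029·0.01109 + 0.022·0.00459) / 4.051 = 0.01105 mg/L.
270 L/s = 0.27 m³/s.
After input C: C = (4.051·0.01105 + 0.27·4.6) / 4.321 = 0.2978 mg/L.

0.298 mg/L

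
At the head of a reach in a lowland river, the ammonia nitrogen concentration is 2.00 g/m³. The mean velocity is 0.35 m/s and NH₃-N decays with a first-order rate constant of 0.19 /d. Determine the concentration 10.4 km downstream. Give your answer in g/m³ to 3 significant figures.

Travel time t = 10.4 km / 0.35 m/s = 1.04e+04/0.35 = 2.971e+04 s = 0.3439 d.
First-order decay: C = 2.00·exp(−0.19·0.3439) = 2.00·0.9367 = 1.873 g/m³.

1.87 g/m³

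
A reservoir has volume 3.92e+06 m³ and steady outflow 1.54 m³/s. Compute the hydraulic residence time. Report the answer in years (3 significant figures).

0.0807 yr

Q = 1.54 m³/s × 3.156e+07 s/yr = 4.86e+07 m³/yr.
Hydraulic residence time τ = V/Q = 3.92e+06/4.86e+07 = 0.08066 yr.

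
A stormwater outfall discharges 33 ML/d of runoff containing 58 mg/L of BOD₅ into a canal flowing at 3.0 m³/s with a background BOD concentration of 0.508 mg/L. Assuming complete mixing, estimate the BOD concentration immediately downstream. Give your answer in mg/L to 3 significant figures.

7.00 mg/L

33 ML/d = 0.3819 m³/s.
Flow-weighted mixing gives C = (0.3819·58 + 3·0.508) / (0.3819 + 3) = 23.68/3.382 = 7.001 mg/L.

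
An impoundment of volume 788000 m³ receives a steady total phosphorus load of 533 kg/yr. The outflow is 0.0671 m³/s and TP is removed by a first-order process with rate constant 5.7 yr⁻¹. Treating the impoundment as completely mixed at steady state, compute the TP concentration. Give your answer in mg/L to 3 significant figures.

Outflow Q = 0.0671 m³/s × 3.156e+07 s/yr = 2.118e+06 m³/yr.
Steady-state CSTR mass balance: W = Q·C + k·V·C, so C = W/(Q + kV).
Q + kV = 2.118e+06 + 5.7·788000 = 6.609e+06 m³/yr.
C = 533/6.609e+06 = 8.065e-05 kg/m³ = 0.08065 mg/L.

0.0806 mg/L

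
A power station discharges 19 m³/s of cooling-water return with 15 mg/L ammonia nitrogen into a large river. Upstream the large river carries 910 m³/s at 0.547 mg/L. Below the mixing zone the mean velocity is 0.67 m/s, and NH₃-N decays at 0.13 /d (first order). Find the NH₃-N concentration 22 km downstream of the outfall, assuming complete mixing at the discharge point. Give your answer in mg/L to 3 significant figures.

0.802 mg/L

After complete mixing, C₀ = (19·15 + 910·0.547) / 929 = 0.8426 mg/L.
Travel time t = 2.2e+04 m / 0.67 m/s = 3.284e+04 s = 0.38 d.
C = 0.8426·exp(−0.13·0.38) = 0.8426·0.9518 = 0.802 mg/L.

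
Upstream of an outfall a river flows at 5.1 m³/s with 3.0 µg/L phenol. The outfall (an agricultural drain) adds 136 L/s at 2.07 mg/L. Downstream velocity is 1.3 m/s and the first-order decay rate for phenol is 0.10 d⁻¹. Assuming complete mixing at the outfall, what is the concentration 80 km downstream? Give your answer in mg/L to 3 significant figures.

0.0528 mg/L

136 L/s = 0.136 m³/s.
3.0 µg/L = 0.003 mg/L.
After complete mixing, C₀ = (0.136·2.07 + 5.1·0.003) / 5.236 = 0.05669 mg/L.
Travel time t = 8e+04 m / 1.3 m/s = 6.154e+04 s = 0.7123 d.
C = 0.05669·exp(−0.10·0.7123) = 0.05669·0.9313 = 0.05279 mg/L.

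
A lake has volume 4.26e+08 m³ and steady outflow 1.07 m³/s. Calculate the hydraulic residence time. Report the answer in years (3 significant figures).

Q = 1.07 m³/s × 3.156e+07 s/yr = 3.377e+07 m³/yr.
Hydraulic residence time τ = V/Q = 4.26e+08/3.377e+07 = 12.62 yr.

12.6 yr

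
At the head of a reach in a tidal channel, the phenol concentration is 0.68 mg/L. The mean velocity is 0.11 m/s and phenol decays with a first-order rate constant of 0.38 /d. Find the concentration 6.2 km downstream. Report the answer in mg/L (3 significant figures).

0.531 mg/L

Travel time t = 6.2 km / 0.11 m/s = 6200/0.11 = 5.636e+04 s = 0.6524 d.
First-order decay: C = 0.68·exp(−0.38·0.6524) = 0.68·0.7804 = 0.5307 mg/L.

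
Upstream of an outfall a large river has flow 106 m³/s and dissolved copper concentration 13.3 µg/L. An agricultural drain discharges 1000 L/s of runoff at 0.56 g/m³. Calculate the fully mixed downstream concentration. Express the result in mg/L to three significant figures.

1000 L/s = 1 m³/s.
13.3 µg/L = 0.0133 mg/L.
Flow-weighted mixing gives C = (1·0.56 + 106·0.0133) / (1 + 106) = 1.97/107 = 0.01841 mg/L.

0.0184 mg/L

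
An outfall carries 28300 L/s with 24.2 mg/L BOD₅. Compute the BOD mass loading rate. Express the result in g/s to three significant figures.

28300 L/s = 28.3 m³/s.
Mass flux = Q·C = 28.3 m³/s × 24.2 g/m³ = 684.9 g/s.

685 g/s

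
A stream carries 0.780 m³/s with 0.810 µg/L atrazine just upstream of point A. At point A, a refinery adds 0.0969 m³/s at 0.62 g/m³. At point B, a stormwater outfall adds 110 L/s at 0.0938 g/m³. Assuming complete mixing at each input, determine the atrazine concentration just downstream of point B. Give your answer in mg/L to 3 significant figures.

0.810 µg/L = 0.00081 mg/L.
After input A: C = (0.78·0.00081 + 0.0969·0.62) / 0.8769 = 0.06923 mg/L.
110 L/s = 0.11 m³/s.
After input B: C = (0.8769·0.06923 + 0.11·0.0938) / 0.9869 = 0.07197 mg/L.

0.0720 mg/L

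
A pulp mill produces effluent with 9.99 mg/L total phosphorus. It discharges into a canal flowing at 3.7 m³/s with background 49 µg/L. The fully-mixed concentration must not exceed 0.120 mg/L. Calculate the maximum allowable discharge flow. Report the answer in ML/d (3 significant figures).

49 µg/L = 0.049 mg/L.
Mass balance at complete mixing: C_std·(Q_w + Q_r) = Q_w·C_e + Q_r·C_b.
Rearranging, Q_w = Q_r·(C_std − C_b)/(C_e − C_std) = 3.7·(0.12 − 0.049) / (9.99 − 0.12) = 0.02662 m³/s.
= 2.3 ML/d.

2.30 ML/d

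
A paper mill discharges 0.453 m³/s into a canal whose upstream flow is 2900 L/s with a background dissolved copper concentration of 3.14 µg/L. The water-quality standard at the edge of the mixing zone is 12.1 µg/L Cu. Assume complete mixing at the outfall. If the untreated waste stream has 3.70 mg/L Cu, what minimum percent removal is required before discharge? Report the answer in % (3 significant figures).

2900 L/s = 2.9 m³/s.
3.14 µg/L = 0.00314 mg/L.
12.1 µg/L = 0.0121 mg/L.
Mass balance: 0.0121·3.353 = 0.453·Cₑ + 2.9·0.00314.
Cₑ = (0.04057 − 0.009106) / 0.453 = 0.06946 mg/L.
Required removal = 1 − 0.06946/3.70 = 98.12 %.

98.1 %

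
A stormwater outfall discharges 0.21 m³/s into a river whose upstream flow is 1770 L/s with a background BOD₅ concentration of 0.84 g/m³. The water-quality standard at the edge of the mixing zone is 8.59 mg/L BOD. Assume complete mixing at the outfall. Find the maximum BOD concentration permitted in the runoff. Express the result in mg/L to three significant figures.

73.9 mg/L

1770 L/s = 1.77 m³/s.
Mass balance: 8.59·1.98 = 0.21·Cₑ + 1.77·0.84.
Cₑ = (17.01 − 1.487) / 0.21 = 73.91 mg/L.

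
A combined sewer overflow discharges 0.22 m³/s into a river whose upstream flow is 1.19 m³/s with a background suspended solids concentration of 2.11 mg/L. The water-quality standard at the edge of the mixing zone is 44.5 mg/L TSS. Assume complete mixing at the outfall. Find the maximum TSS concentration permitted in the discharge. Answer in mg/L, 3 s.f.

274 mg/L

Mass balance: 44.5·1.41 = 0.22·Cₑ + 1.19·2.11.
Cₑ = (62.74 − 2.511) / 0.22 = 273.8 mg/L.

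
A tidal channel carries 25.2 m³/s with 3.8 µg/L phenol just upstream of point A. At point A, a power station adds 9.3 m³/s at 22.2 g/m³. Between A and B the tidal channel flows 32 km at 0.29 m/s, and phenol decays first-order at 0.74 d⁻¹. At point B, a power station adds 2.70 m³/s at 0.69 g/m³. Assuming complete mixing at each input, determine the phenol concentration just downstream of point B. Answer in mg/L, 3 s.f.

2.21 mg/L

3.8 µg/L = 0.0038 mg/L.
After input A: C = (25.2·0.0038 + 9.3·22.2) / 34.5 = 5.987 mg/L.
Over the 32 km reach to input B (t = 1.103e+05 s = 1.277 d), decay gives C = 5.987·exp(−0.74·1.277) = 2.327 mg/L.
After input B: C = (34.5·2.327 + 2.7·0.69) / 37.2 = 2.208 mg/L.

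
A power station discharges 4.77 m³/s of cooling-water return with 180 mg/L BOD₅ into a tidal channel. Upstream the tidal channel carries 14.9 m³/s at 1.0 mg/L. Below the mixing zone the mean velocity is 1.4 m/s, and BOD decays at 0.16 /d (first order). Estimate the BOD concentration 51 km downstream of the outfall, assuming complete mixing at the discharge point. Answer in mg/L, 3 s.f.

41.5 mg/L

After complete mixing, C₀ = (4.77·180 + 14.9·1) / 19.67 = 44.41 mg/L.
Travel time t = 5.1e+04 m / 1.4 m/s = 3.643e+04 s = 0.4216 d.
C = 44.41·exp(−0.16·0.4216) = 44.41·0.9348 = 41.51 mg/L.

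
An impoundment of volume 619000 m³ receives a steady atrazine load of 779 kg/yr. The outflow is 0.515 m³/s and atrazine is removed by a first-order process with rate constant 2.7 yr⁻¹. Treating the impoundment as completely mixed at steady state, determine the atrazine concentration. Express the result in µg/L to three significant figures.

Outflow Q = 0.515 m³/s × 3.156e+07 s/yr = 1.625e+07 m³/yr.
Steady-state CSTR mass balance: W = Q·C + k·V·C, so C = W/(Q + kV).
Q + kV = 1.625e+07 + 2.7·619000 = 1.792e+07 m³/yr.
C = 779/1.792e+07 = 4.346e-05 kg/m³ = 0.04346 mg/L = 43.46 µg/L.

43.5 µg/L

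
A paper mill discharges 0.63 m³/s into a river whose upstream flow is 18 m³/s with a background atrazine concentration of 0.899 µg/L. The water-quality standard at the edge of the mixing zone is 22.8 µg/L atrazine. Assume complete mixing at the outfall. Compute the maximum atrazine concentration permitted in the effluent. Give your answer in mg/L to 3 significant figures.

0.649 mg/L

0.899 µg/L = 0.000899 mg/L.
22.8 µg/L = 0.0228 mg/L.
Mass balance: 0.0228·18.63 = 0.63·Cₑ + 18·0.000899.
Cₑ = (0.4248 − 0.01618) / 0.63 = 0.6485 mg/L.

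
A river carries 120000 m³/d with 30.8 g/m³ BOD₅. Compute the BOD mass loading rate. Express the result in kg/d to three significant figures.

120000 m³/d = 1.389 m³/s.
Mass flux = Q·C = 1.389 m³/s × 30.8 g/m³ = 42.78 g/s.
= 42.78 g/s × 86.4 = 3696 kg/d.

3700 kg/d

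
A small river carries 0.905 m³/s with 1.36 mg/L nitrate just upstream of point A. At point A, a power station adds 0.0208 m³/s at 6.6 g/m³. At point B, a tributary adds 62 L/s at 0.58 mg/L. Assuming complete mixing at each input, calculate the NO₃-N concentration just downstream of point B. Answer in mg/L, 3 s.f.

After input A: C = (0.905·1.36 + 0.0208·6.6) / 0.9258 = 1.478 mg/L.
62 L/s = 0.062 m³/s.
After input B: C = (0.9258·1.478 + 0.062·0.58) / 0.9878 = 1.421 mg/L.

1.42 mg/L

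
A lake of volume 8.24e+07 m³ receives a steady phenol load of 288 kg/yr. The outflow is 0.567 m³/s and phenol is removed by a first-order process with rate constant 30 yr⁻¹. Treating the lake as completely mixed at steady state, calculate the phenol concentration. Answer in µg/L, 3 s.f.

Outflow Q = 0.567 m³/s × 3.156e+07 s/yr = 1.789e+07 m³/yr.
Steady-state CSTR mass balance: W = Q·C + k·V·C, so C = W/(Q + kV).
Q + kV = 1.789e+07 + 30·8.24e+07 = 2.49e+09 m³/yr.
C = 288/2.49e+09 = 1.157e-07 kg/m³ = 0.0001157 mg/L = 0.1157 µg/L.

0.116 µg/L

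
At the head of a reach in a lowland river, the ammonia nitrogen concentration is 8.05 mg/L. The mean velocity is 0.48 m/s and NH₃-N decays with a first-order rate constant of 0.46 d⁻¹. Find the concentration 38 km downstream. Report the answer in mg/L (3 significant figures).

Travel time t = 38 km / 0.48 m/s = 3.8e+04/0.48 = 7.917e+04 s = 0.9163 d.
First-order decay: C = 8.05·exp(−0.46·0.9163) = 8.05·0.6561 = 5.281 mg/L.

5.28 mg/L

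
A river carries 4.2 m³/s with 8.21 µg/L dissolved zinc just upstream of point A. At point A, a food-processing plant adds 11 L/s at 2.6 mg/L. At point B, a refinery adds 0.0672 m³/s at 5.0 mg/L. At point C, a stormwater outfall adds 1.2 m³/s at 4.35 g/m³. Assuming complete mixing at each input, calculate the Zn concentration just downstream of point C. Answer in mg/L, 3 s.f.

1.03 mg/L

8.21 µg/L = 0.00821 mg/L.
11 L/s = 0.011 m³/s.
After input A: C = (4.2·0.00821 + 0.011·2.6) / 4.211 = 0.01498 mg/L.
After input B: C = (4.211·0.01498 + 0.0672·5) / 4.278 = 0.09328 mg/L.
After input C: C = (4.278·0.09328 + 1.2·4.35) / 5.478 = 1.026 mg/L.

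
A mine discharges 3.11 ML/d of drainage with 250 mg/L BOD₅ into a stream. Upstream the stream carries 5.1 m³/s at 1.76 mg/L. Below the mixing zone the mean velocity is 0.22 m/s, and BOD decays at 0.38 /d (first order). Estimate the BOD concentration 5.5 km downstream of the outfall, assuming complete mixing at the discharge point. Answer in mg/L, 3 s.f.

3.14 mg/L

3.11 ML/d = 0.036 m³/s.
After complete mixing, C₀ = (0.036·250 + 5.1·1.76) / 5.136 = 3.5 mg/L.
Travel time t = 5500 m / 0.22 m/s = 2.5e+04 s = 0.2894 d.
C = 3.5·exp(−0.38·0.2894) = 3.5·0.8959 = 3.135 mg/L.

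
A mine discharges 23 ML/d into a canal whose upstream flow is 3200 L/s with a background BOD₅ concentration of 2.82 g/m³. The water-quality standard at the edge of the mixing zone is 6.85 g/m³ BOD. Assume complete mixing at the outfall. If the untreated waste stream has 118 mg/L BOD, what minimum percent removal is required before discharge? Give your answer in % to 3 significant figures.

23 ML/d = 0.2662 m³/s.
3200 L/s = 3.2 m³/s.
Mass balance: 6.85·3.466 = 0.2662·Cₑ + 3.2·2.82.
Cₑ = (23.74 − 9.024) / 0.2662 = 55.29 mg/L.
Required removal = 1 − 55.29/118 = 53.14 %.

53.1 %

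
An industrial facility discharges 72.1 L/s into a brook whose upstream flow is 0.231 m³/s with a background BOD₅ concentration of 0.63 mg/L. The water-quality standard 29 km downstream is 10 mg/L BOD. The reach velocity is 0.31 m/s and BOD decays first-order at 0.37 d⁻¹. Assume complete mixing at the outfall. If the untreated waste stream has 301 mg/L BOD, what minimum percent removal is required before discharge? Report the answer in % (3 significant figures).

72.1 L/s = 0.0721 m³/s.
Travel time to the compliance point: t = 2.9e+04/0.31 = 9.355e+04 s = 1.083 d; decay factor exp(−0.37·1.083) = 0.6699.
So the concentration just after mixing may be at most 10/0.6699 = 14.93 mg/L.
Mass balance: 14.93·0.3031 = 0.0721·Cₑ + 0.231·0.63.
Cₑ = (4.524 − 0.1455) / 0.0721 = 60.73 mg/L.
Required removal = 1 − 60.73/301 = 79.82 %.

79.8 %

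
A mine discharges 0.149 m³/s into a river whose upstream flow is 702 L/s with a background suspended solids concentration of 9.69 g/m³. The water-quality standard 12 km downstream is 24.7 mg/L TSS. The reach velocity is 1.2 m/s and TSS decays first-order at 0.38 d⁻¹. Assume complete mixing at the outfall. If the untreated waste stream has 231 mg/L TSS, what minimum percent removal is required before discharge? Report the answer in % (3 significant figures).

702 L/s = 0.702 m³/s.
Travel time to the compliance point: t = 1.2e+04/1.2 = 1e+04 s = 0.1157 d; decay factor exp(−0.38·0.1157) = 0.957.
So the concentration just after mixing may be at most 24.7/0.957 = 25.81 mg/L.
Mass balance: 25.81·0.851 = 0.149·Cₑ + 0.702·9.69.
Cₑ = (21.96 − 6.802) / 0.149 = 101.8 mg/L.
Required removal = 1 − 101.8/231 = 55.95 %.

55.9 %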